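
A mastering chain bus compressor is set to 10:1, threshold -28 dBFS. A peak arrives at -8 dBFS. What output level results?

-26 dBFS

Overshoot: -8 − (-28) = 20 dB.
10:1 compression reduces that to 20/10 = 2 dB over.
Output = -28 + 2 = -26 dBFS.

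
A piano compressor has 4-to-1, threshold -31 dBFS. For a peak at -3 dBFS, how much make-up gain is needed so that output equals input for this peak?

21 dB

The peak compresses to -31 + 28/4 = -24 dBFS.
To reach -3 dBFS requires -3 − (-24) = 21 dB of make-up.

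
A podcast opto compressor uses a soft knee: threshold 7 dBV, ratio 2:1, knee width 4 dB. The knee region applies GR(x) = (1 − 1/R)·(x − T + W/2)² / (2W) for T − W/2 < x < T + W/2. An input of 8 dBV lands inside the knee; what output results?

7.4375 dBV

x − T + W/2 = 8 − 7 + 2 = 3.
GR = (1 − 1/2) × 3² / 8 = 0.5 × 9 / 8 = 0.5625 dB.
Output = 8 − 0.5625 = 7.4375 dBV.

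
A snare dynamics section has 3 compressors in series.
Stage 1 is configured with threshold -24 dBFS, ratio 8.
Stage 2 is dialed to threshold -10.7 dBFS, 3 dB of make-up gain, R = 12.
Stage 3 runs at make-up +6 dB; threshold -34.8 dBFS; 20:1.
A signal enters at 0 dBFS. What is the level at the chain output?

Stage 1: overshoot 24 dB → 24/8 = 3 dB → -21 dBFS.
Stage 2: -21 dBFS ≤ -10.7 dBFS, so stage 2 doesn't engage; make-up brings it to -18 dBFS.
Stage 3: overshoot 16.8 dB → 16.8/20 = 0.84 dB → -33.96 dBFS; +6 dB make-up → -27.96 dBFS.

-27.96 dBFS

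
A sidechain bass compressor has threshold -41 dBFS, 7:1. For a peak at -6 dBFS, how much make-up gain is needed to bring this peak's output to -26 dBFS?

10 dB

Overshoot 35 dB → 35/7 = 5 dB after compression, so the compressed level is -41 + 5 = -36 dBFS.
Make-up = target − compressed = -26 − (-36) = 10 dB.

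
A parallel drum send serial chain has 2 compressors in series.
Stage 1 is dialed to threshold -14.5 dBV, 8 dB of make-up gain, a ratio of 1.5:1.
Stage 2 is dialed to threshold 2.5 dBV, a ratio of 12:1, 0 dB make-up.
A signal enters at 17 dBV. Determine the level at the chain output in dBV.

Stage 1: 31.5 dB above -14.5 dBV, reduced 1.5:1 to 21 dB above → 6.5 dBV; +8 dB make-up → 14.5 dBV.
Stage 2: 12 dB above 2.5 dBV, reduced 12:1 to 1 dB above → 3.5 dBV.

3.5 dBV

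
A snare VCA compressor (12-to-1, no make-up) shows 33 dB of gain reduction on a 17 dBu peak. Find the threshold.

Let T be the threshold. Output overshoot = (input overshoot)/R, so -16 − T = (17 − T)/12.
12·(-16 − T) = 17 − T → 11·T = -192 − 17 = -209.
T = -209/11 = -19 dBu.

-19 dBu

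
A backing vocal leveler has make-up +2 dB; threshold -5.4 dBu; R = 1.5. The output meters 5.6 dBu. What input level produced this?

8.1 dBu

Remove make-up: 5.6 − 2 = 3.6 dBu.
Post-compression overshoot = 3.6 − (-5.4) = 9 dB.
Undo the ratio: input overshoot = 9 × 1.5 = 13.5 dB, giving input = 8.1 dBu.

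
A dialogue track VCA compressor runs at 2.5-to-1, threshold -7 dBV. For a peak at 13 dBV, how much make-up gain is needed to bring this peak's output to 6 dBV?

Without make-up, output = threshold + overshoot/2.5 = -7 + 8 = 1 dBV.
Gap to target: 5 dB.

5 dB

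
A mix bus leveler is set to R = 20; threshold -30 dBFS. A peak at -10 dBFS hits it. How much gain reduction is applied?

-10 dBFS exceeds the threshold by 20 dB.
After 20:1 compression the overshoot becomes 20/20 = 1 dB.
GR = overshoot in − overshoot out = 20 − 1 = 19 dB.

19 dB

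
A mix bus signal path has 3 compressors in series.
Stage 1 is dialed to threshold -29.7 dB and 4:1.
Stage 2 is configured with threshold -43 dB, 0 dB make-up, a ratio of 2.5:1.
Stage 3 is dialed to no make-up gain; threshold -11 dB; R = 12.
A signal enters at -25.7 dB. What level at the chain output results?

Stage 1: -25.7 dB is 4 dB over -29.7 dB; at 4:1 that becomes 1 dB over, giving -28.7 dB.
Stage 2: -28.7 dB is 14.3 dB over -43 dB; at 2.5:1 that becomes 5.72 dB over, giving -37.28 dB.
Stage 3: -37.28 dB ≤ -11 dB, so stage 3 doesn't engage; output -37.28 dB.

-37.28 dB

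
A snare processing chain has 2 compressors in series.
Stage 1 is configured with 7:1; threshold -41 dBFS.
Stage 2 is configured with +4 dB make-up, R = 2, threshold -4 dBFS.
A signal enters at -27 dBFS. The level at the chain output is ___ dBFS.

Stage 1: overshoot 14 dB → 14/7 = 2 dB → -39 dBFS.
Stage 2: -39 dBFS ≤ -4 dBFS, so stage 2 doesn't engage; make-up brings it to -35 dBFS.

-35 dBFS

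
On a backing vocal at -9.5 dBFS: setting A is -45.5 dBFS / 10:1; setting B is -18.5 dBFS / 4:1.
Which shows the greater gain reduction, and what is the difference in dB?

A: GR = 36 − 36/10 = 32.4 dB.
B: GR = 9 − 9/4 = 6.75 dB.
A applies 25.65 dB more gain reduction.

A, by 25.65 dB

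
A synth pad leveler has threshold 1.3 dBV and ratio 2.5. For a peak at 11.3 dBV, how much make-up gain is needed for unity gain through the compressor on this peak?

The peak compresses to 1.3 + 10/2.5 = 5.3 dBV.
To reach 11.3 dBV requires 11.3 − 5.3 = 6 dB of make-up.

6 dB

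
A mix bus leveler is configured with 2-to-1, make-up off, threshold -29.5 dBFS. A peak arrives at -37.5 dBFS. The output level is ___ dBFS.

-37.5 dBFS

-37.5 dBFS is 8 dB below the -29.5 dBFS threshold, so no gain reduction is applied.
Output = input = -37.5 dBFS.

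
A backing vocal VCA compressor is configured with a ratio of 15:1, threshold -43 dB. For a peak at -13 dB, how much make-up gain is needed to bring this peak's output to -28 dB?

13 dB

Without make-up, output = threshold + overshoot/15 = -43 + 2 = -41 dB.
Gap to target: 13 dB.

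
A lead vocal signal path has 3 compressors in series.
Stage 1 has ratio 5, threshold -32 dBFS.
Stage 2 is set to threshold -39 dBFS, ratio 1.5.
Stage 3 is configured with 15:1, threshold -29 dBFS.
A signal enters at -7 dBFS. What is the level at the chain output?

-31 dBFS

Stage 1: 25 dB above -32 dBFS, reduced 5:1 to 5 dB above → -27 dBFS.
Stage 2: overshoot 12 dB → 12/1.5 = 8 dB → -31 dBFS.
Stage 3: below threshold (-31 ≤ -29); passes unchanged; output -31 dBFS.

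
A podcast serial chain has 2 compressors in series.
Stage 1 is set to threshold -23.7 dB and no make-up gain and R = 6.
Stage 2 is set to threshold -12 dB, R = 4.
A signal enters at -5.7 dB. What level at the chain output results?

Stage 1: overshoot 18 dB → 18/6 = 3 dB → -20.7 dB.
Stage 2: -20.7 dB is at or below the -12 dB threshold — no compression; output -20.7 dB.

-20.7 dB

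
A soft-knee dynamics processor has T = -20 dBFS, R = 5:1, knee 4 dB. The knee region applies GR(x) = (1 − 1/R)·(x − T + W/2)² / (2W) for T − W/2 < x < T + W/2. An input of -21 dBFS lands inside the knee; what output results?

-21.1 dBFS

x − T + W/2 = -21 − (-20) + 2 = 1.
GR = (1 − 1/5) × 1² / 8 = 0.8 × 1 / 8 = 0.1 dB.
Output = -21 − 0.1 = -21.1 dBFS.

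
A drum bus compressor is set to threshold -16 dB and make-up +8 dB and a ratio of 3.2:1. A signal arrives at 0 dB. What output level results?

-3 dB

0 dB sits 16 dB over threshold.
The 16 dB excess becomes 5 dB after 3.2:1 reduction.
That puts the output at -11 dB; make-up adds 8 dB, giving -3 dB.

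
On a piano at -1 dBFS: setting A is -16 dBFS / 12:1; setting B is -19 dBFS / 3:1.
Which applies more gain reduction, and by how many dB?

A: overshoot 15 dB → output overshoot 1.25 dB → GR 13.75 dB.
B: overshoot 18 dB → output overshoot 6 dB → GR 12 dB.
Difference: 1.75 dB in favour of A.

A, by 1.75 dB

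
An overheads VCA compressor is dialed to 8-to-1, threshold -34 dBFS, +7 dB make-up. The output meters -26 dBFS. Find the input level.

-26 dBFS

Stripping the +7 dB make-up gives -33 dBFS at the gain stage.
That's 1 dB above the -34 dBFS threshold.
Input overshoot = R × output overshoot = 8 dB → input = -34 + 8 = -26 dBFS.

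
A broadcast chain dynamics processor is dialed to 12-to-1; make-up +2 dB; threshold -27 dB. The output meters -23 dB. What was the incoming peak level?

Remove make-up: -23 − 2 = -25 dB.
Post-compression overshoot = -25 − (-27) = 2 dB.
Input overshoot = R × output overshoot = 24 dB → input = -27 + 24 = -3 dB.

-3 dB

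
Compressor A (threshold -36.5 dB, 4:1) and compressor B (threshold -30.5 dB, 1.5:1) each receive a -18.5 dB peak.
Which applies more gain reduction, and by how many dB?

A, by 9.5 dB

A: overshoot 18 dB → output overshoot 4.5 dB → GR 13.5 dB.
B: overshoot 12 dB → output overshoot 8 dB → GR 4 dB.
Difference: 9.5 dB in favour of A.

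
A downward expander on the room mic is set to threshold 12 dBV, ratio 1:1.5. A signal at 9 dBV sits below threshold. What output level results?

7.5 dBV

The input is 3 dB below the 12 dBV threshold.
A 1:1.5 expander multiplies undershoot by 1.5: 3 × 1.5 = 4.5 dB below threshold.
Output = 12 − 4.5 = 7.5 dBV.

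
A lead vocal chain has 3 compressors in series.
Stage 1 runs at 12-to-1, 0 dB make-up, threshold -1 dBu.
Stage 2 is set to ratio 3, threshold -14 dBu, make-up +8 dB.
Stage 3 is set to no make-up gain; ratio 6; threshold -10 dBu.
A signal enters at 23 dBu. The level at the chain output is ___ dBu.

Stage 1: overshoot 24 dB → 24/12 = 2 dB → 1 dBu.
Stage 2: 1 dBu is 15 dB over -14 dBu; at 3:1 that becomes 5 dB over, giving -9 dBu; +8 dB make-up → -1 dBu.
Stage 3: 9 dB above -10 dBu, reduced 6:1 to 1.5 dB above → -8.5 dBu.

-8.5 dBu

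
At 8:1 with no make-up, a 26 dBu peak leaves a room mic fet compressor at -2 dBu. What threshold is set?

-6 dBu

Let T be the threshold. Output overshoot = (input overshoot)/R, so -2 − T = (26 − T)/8.
8·(-2 − T) = 26 − T → 7·T = -16 − 26 = -42.
T = -42/7 = -6 dBu.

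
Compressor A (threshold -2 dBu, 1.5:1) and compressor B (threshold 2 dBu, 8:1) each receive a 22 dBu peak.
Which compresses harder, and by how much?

B, by 9.5 dB

A: 24 dB over, compressed to 16 dB over, so 8 dB of GR.
B: 20 dB over, compressed to 2.5 dB over, so 17.5 dB of GR.
B applies 9.5 dB more gain reduction.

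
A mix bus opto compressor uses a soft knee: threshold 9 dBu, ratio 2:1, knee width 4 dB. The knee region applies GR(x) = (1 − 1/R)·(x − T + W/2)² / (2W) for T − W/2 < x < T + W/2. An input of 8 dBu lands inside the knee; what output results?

x − T + W/2 = 8 − 9 + 2 = 1.
GR = (1 − 1/2) × 1² / 8 = 0.5 × 1 / 8 = 0.0625 dB.
Output = 8 − 0.0625 = 7.9375 dBu.

7.9375 dBu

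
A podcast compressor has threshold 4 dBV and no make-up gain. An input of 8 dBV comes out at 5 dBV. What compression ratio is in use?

Input overshoot = 8 − 4 = 4 dB; output overshoot = 5 − 4 = 1 dB.
Ratio = 4 / 1 = 4.

4:1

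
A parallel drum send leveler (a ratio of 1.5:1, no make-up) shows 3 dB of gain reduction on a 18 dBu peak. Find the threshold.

9 dBu

Gain reduction = 18 − 15 = 3 dB; output overshoot = GR / (R − 1) = 3 / 0.5 = 6 dB.
Threshold = output − output overshoot = 15 − 6 = 9 dBu.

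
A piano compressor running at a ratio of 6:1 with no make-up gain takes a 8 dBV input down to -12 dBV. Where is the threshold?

-16 dBV

Gain reduction = 8 − (-12) = 20 dB; output overshoot = GR / (R − 1) = 20 / 5 = 4 dB.
Threshold = output − output overshoot = -12 − 4 = -16 dBV.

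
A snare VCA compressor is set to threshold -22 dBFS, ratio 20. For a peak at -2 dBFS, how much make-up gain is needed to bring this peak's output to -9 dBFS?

Without make-up, output = threshold + overshoot/20 = -22 + 1 = -21 dBFS.
Gap to target: 12 dB.

12 dB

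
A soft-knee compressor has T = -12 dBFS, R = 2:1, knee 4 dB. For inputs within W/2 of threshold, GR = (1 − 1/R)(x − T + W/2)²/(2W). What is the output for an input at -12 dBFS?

x − T + W/2 = -12 − (-12) + 2 = 2.
GR = (1 − 1/2) × 2² / 8 = 0.5 × 4 / 8 = 0.25 dB.
Output = -12 − 0.25 = -12.25 dBFS.

-12.25 dBFS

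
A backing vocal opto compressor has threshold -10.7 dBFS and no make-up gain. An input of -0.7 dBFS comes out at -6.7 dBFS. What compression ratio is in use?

Input overshoot = -0.7 − (-10.7) = 10 dB; output overshoot = -6.7 − (-10.7) = 4 dB.
Ratio = 10 / 4 = 2.5.

2.5:1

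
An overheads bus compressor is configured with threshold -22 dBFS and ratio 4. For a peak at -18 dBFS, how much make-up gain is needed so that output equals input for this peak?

The peak compresses to -22 + 4/4 = -21 dBFS.
To reach -18 dBFS requires -18 − (-21) = 3 dB of make-up.

3 dB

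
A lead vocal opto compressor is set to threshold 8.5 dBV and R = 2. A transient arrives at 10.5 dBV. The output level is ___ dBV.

10.5 dBV sits 2 dB over threshold.
2:1 compression reduces that to 2/2 = 1 dB over.
That puts the output at 9.5 dBV.

9.5 dBV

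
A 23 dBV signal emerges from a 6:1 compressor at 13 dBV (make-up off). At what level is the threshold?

Let T be the threshold. Output overshoot = (input overshoot)/R, so 13 − T = (23 − T)/6.
6·(13 − T) = 23 − T → 5·T = 78 − 23 = 55.
T = 55/5 = 11 dBV.

11 dBV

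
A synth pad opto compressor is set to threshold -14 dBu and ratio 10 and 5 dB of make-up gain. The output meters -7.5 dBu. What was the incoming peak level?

1 dBu

Remove make-up: -7.5 − 5 = -12.5 dBu.
That's 1.5 dB above the -14 dBu threshold.
Before 10:1 compression the overshoot was 1.5 × 10 = 15 dB, so input = -14 + 15 = 1 dBu.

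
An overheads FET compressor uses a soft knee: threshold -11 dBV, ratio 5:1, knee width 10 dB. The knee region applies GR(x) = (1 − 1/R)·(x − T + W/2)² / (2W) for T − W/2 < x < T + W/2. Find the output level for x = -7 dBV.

x − T + W/2 = -7 − (-11) + 5 = 9.
GR = (1 − 1/5) × 9² / 20 = 0.8 × 81 / 20 = 3.24 dB.
Output = -7 − 3.24 = -10.24 dBV.

-10.24 dBV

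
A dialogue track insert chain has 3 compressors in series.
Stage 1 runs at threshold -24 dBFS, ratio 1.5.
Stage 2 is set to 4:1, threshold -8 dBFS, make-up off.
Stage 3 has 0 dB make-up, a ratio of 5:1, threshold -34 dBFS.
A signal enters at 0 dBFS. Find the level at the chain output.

-28.8 dBFS

Stage 1: overshoot 24 dB → 24/1.5 = 16 dB → -8 dBFS.
Stage 2: -8 dBFS ≤ -8 dBFS, so stage 2 doesn't engage; output -8 dBFS.
Stage 3: overshoot 26 dB → 26/5 = 5.2 dB → -28.8 dBFS.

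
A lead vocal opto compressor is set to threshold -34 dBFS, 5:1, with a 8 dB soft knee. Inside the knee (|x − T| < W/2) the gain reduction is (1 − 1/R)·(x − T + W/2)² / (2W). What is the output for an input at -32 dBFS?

-33.8 dBFS

x − T + W/2 = -32 − (-34) + 4 = 6.
GR = (1 − 1/5) × 6² / 16 = 0.8 × 36 / 16 = 1.8 dB.
Output = -32 − 1.8 = -33.8 dBFS.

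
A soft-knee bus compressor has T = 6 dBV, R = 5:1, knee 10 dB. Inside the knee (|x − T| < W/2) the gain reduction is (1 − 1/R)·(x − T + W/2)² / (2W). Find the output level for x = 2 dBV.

x − T + W/2 = 2 − 6 + 5 = 1.
GR = (1 − 1/5) × 1² / 20 = 0.8 × 1 / 20 = 0.04 dB.
Output = 2 − 0.04 = 1.96 dBV.

1.96 dBV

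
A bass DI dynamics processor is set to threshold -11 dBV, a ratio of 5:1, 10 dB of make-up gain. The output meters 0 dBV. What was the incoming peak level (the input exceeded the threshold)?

Stripping the +10 dB make-up gives -10 dBV at the gain stage.
Post-compression overshoot = -10 − (-11) = 1 dB.
Input overshoot = R × output overshoot = 5 dB → input = -11 + 5 = -6 dBV.

-6 dBV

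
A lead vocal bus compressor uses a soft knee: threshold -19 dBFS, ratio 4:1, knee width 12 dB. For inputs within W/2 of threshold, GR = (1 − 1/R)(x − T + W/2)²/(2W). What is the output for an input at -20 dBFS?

x − T + W/2 = -20 − (-19) + 6 = 5.
GR = (1 − 1/4) × 5² / 24 = 0.75 × 25 / 24 = 0.78125 dB.
Output = -20 − 0.78125 = -20.78125 dBFS.

-20.78125 dBFS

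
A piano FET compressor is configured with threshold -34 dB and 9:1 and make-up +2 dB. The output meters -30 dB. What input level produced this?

-16 dB

Stripping the +2 dB make-up gives -32 dB at the gain stage.
That's 2 dB above the -34 dB threshold.
Undo the ratio: input overshoot = 2 × 9 = 18 dB, giving input = -16 dB.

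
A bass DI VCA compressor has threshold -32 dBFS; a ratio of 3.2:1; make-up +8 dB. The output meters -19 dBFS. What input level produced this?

-16 dBFS

Before make-up, the level was -19 − 8 = -27 dBFS.
The compressed level sits -27 − (-32) = 5 dB over threshold.
Input overshoot = R × output overshoot = 16 dB → input = -32 + 16 = -16 dBFS.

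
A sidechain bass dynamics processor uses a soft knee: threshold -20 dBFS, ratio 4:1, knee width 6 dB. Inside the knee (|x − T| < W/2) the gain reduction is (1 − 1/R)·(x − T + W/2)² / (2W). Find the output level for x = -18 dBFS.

-19.5625 dBFS

x − T + W/2 = -18 − (-20) + 3 = 5.
GR = (1 − 1/4) × 5² / 12 = 0.75 × 25 / 12 = 1.5625 dB.
Output = -18 − 1.5625 = -19.5625 dBFS.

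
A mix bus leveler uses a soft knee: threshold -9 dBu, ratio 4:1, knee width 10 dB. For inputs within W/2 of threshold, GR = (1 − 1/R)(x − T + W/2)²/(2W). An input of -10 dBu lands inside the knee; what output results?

x − T + W/2 = -10 − (-9) + 5 = 4.
GR = (1 − 1/4) × 4² / 20 = 0.75 × 16 / 20 = 0.6 dB.
Output = -10 − 0.6 = -10.6 dBu.

-10.6 dBu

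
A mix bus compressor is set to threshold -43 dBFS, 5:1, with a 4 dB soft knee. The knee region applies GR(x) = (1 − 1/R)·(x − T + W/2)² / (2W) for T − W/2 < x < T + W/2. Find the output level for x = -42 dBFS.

x − T + W/2 = -42 − (-43) + 2 = 3.
GR = (1 − 1/5) × 3² / 8 = 0.8 × 9 / 8 = 0.9 dB.
Output = -42 − 0.9 = -42.9 dBFS.

-42.9 dBFS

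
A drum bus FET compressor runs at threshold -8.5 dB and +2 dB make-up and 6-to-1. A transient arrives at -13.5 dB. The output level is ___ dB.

-13.5 dB is 5 dB below the -8.5 dB threshold, so no gain reduction is applied.
Make-up gain adds 2 dB: -13.5 + 2 = -11.5 dB.

-11.5 dB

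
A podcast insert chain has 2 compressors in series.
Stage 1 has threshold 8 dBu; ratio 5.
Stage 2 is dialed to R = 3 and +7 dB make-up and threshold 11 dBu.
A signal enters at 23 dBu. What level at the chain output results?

Stage 1: 23 dBu is 15 dB over 8 dBu; at 5:1 that becomes 3 dB over, giving 11 dBu.
Stage 2: 11 dBu ≤ 11 dBu, so stage 2 doesn't engage; make-up brings it to 18 dBu.

18 dBu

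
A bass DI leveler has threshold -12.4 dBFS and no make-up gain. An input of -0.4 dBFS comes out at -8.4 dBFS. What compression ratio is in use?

3:1

Input overshoot = -0.4 − (-12.4) = 12 dB; output overshoot = -8.4 − (-12.4) = 4 dB.
Ratio = 12 / 4 = 3.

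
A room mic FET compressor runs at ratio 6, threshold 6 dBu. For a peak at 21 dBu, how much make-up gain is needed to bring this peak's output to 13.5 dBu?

The peak compresses to 6 + 15/6 = 8.5 dBu.
To reach 13.5 dBu requires 13.5 − 8.5 = 5 dB of make-up.

5 dB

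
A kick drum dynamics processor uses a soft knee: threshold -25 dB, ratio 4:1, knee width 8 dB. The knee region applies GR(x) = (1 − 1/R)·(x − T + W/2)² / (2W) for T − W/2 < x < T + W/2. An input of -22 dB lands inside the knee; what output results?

x − T + W/2 = -22 − (-25) + 4 = 7.
GR = (1 − 1/4) × 7² / 16 = 0.75 × 49 / 16 = 2.296875 dB.
Output = -22 − 2.296875 = -24.296875 dB.

-24.296875 dB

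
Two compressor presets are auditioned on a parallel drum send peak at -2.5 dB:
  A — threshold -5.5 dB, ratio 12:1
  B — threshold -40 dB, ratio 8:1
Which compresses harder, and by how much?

A: 3 dB over, compressed to 0.25 dB over, so 2.75 dB of GR.
B: 37.5 dB over, compressed to 4.6875 dB over, so 32.8125 dB of GR.
Difference: 30.0625 dB in favour of B.

B, by 30.0625 dB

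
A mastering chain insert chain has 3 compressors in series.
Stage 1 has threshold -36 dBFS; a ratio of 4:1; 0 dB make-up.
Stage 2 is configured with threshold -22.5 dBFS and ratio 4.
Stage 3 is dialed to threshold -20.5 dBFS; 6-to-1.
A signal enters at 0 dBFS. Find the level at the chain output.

-27 dBFS

Stage 1: 36 dB above -36 dBFS, reduced 4:1 to 9 dB above → -27 dBFS.
Stage 2: -27 dBFS ≤ -22.5 dBFS, so stage 2 doesn't engage; output -27 dBFS.
Stage 3: -27 dBFS ≤ -20.5 dBFS, so stage 3 doesn't engage; output -27 dBFS.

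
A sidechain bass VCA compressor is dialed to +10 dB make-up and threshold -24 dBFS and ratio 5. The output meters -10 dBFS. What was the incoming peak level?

Stripping the +10 dB make-up gives -20 dBFS at the gain stage.
Post-compression overshoot = -20 − (-24) = 4 dB.
Undo the ratio: input overshoot = 4 × 5 = 20 dB, giving input = -4 dBFS.

-4 dBFS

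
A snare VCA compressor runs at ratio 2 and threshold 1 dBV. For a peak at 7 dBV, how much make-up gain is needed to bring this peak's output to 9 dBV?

5 dB

Without make-up, output = threshold + overshoot/2 = 1 + 3 = 4 dBV.
Gap to target: 5 dB.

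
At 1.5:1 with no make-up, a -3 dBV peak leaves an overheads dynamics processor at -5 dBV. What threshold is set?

-9 dBV

Input is 6 dB above T (since output overshoot × R = input overshoot: (-5 − T)·1.5 = -3 − T gives T = -9 dBV).
Check: -9 + (-3 − (-9))/1.5 = -9 + 4 = -5 dBV. ✓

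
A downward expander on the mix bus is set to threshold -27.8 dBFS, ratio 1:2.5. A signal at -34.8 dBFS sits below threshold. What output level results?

Undershoot = (-27.8) − (-34.8) = 7 dB.
At 1:2.5, that expands to 17.5 dB under threshold.
Output = -27.8 − 17.5 = -45.3 dBFS.

-45.3 dBFS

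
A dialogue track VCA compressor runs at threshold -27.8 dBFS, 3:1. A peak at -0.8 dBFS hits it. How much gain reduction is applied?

18 dB

The signal is 27 dB above threshold.
At 3:1, output sits 27/3 = 9 dB above threshold.
Gain reduction = 27 − 9 = 18 dB.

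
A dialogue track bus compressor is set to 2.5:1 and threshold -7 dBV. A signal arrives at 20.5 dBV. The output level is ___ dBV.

4 dBV

Overshoot: 20.5 − (-7) = 27.5 dB.
The 27.5 dB excess becomes 11 dB after 2.5:1 reduction.
Output = -7 + 11 = 4 dBV.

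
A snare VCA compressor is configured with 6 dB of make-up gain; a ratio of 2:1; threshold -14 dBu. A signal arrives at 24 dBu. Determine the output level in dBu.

The input is 38 dB above the -14 dBu threshold.
The 38 dB excess becomes 19 dB after 2:1 reduction.
Output = -14 + 19 = 5 dBu; make-up adds 6 dB, giving 11 dBu.

11 dBu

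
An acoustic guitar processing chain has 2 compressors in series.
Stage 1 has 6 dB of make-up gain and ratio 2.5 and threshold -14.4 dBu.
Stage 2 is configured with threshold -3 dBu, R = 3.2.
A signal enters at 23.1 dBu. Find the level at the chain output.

0 dBu

Stage 1: 23.1 dBu is 37.5 dB over -14.4 dBu; at 2.5:1 that becomes 15 dB over, giving 0.6 dBu; +6 dB make-up → 6.6 dBu.
Stage 2: 6.6 dBu is 9.6 dB over -3 dBu; at 3.2:1 that becomes 3 dB over, giving 0 dBu.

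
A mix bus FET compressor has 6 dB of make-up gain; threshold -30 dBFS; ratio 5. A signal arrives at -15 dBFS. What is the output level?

-15 dBFS sits 15 dB over threshold.
5:1 compression reduces that to 15/5 = 3 dB over.
So the level is -30 + 3 = -27 dBFS; make-up adds 6 dB, giving -21 dBFS.

-21 dBFS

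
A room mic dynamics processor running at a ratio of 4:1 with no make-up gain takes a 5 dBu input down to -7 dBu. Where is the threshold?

Gain reduction = 5 − (-7) = 12 dB; output overshoot = GR / (R − 1) = 12 / 3 = 4 dB.
Threshold = output − output overshoot = -7 − 4 = -11 dBu.

-11 dBu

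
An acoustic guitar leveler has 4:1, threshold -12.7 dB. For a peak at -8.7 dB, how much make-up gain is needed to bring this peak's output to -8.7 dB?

The peak compresses to -12.7 + 4/4 = -11.7 dB.
To reach -8.7 dB requires -8.7 − (-11.7) = 3 dB of make-up.

3 dB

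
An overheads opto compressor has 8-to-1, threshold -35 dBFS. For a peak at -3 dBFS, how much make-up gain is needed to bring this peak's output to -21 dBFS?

10 dB

The peak compresses to -35 + 32/8 = -31 dBFS.
To reach -21 dBFS requires -21 − (-31) = 10 dB of make-up.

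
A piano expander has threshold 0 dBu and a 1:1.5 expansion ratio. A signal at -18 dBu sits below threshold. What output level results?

-27 dBu

The input is 18 dB below the 0 dBu threshold.
A 1:1.5 expander multiplies undershoot by 1.5: 18 × 1.5 = 27 dB below threshold.
Output = 0 − 27 = -27 dBu.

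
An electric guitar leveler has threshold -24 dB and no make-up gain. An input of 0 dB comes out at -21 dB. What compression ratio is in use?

Input overshoot = 0 − (-24) = 24 dB; output overshoot = -21 − (-24) = 3 dB.
Ratio = 24 / 3 = 8.

8:1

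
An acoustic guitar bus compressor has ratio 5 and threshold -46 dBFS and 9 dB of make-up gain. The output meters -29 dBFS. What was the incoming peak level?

Before make-up, the level was -29 − 9 = -38 dBFS.
The compressed level sits -38 − (-46) = 8 dB over threshold.
Undo the ratio: input overshoot = 8 × 5 = 40 dB, giving input = -6 dBFS.

-6 dBFS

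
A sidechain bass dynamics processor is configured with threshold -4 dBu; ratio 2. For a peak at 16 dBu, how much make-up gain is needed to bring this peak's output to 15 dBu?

The peak compresses to -4 + 20/2 = 6 dBu.
To reach 15 dBu requires 15 − 6 = 9 dB of make-up.

9 dB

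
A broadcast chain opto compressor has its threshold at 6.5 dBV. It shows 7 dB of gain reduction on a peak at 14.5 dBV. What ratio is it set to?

Input overshoot = 14.5 − 6.5 = 8 dB.
Output overshoot = 8 − 7 = 1 dB.
Ratio = input overshoot / output overshoot = 8 / 1 = 8.

8:1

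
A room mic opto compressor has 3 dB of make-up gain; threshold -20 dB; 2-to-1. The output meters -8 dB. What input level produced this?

Before make-up, the level was -8 − 3 = -11 dB.
The compressed level sits -11 − (-20) = 9 dB over threshold.
Before 2:1 compression the overshoot was 9 × 2 = 18 dB, so input = -20 + 18 = -2 dB.

-2 dB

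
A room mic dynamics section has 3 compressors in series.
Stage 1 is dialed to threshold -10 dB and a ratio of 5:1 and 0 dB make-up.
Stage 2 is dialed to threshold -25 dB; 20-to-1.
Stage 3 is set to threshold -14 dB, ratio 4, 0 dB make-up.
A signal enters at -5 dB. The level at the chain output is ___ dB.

-24.2 dB

Stage 1: -5 dB is 5 dB over -10 dB; at 5:1 that becomes 1 dB over, giving -9 dB.
Stage 2: -9 dB is 16 dB over -25 dB; at 20:1 that becomes 0.8 dB over, giving -24.2 dB.
Stage 3: below threshold (-24.2 ≤ -14); passes unchanged; output -24.2 dB.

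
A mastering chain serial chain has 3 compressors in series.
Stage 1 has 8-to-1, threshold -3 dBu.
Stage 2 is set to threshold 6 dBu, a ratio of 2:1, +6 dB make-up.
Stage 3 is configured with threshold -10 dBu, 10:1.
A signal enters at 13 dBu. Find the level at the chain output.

Stage 1: 13 dBu is 16 dB over -3 dBu; at 8:1 that becomes 2 dB over, giving -1 dBu.
Stage 2: -1 dBu ≤ 6 dBu, so stage 2 doesn't engage; make-up brings it to 5 dBu.
Stage 3: overshoot 15 dB → 15/10 = 1.5 dB → -8.5 dBu.

-8.5 dBu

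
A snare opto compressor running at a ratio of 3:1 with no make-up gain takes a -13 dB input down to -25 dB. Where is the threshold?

Input is 18 dB above T (since output overshoot × R = input overshoot: (-25 − T)·3 = -13 − T gives T = -31 dB).
Check: -31 + (-13 − (-31))/3 = -31 + 6 = -25 dB. ✓

-31 dB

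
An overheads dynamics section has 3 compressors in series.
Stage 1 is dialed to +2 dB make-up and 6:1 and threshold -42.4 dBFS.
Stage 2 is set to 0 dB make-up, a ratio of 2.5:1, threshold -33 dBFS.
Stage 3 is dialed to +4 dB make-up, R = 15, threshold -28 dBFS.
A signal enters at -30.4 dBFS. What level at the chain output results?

Stage 1: -30.4 dBFS is 12 dB over -42.4 dBFS; at 6:1 that becomes 2 dB over, giving -40.4 dBFS; +2 dB make-up → -38.4 dBFS.
Stage 2: -38.4 dBFS is at or below the -33 dBFS threshold — no compression; output -38.4 dBFS.
Stage 3: -38.4 dBFS is at or below the -28 dBFS threshold — no compression; make-up brings it to -34.4 dBFS.

-34.4 dBFS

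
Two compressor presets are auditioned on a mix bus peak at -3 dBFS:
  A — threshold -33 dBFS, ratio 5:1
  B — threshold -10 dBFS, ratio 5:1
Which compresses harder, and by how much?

A: overshoot 30 dB → output overshoot 6 dB → GR 24 dB.
B: overshoot 7 dB → output overshoot 1.4 dB → GR 5.6 dB.
A reduces 18.4 dB more.

A, by 18.4 dB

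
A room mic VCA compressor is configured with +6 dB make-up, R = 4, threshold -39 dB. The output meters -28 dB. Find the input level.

Remove make-up: -28 − 6 = -34 dB.
Post-compression overshoot = -34 − (-39) = 5 dB.
Undo the ratio: input overshoot = 5 × 4 = 20 dB, giving input = -19 dB.

-19 dB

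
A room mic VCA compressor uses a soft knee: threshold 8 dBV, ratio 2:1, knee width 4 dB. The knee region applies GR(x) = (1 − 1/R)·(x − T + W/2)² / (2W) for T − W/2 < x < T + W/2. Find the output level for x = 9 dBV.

x − T + W/2 = 9 − 8 + 2 = 3.
GR = (1 − 1/2) × 3² / 8 = 0.5 × 9 / 8 = 0.5625 dB.
Output = 9 − 0.5625 = 8.4375 dBV.

8.4375 dBV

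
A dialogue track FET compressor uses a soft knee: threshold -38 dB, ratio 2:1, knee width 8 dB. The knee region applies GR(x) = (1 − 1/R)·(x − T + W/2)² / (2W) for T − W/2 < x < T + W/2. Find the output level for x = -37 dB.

-37.78125 dB

x − T + W/2 = -37 − (-38) + 4 = 5.
GR = (1 − 1/2) × 5² / 16 = 0.5 × 25 / 16 = 0.78125 dB.
Output = -37 − 0.78125 = -37.78125 dB.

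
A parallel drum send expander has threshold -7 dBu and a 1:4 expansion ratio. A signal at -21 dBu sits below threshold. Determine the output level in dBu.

-63 dBu

Below threshold, a 1:4 expander applies gain = (4−1)×(T − x) of attenuation.
(4−1) × 14 = 42 dB, so output = -21 − 42 = -63 dBu.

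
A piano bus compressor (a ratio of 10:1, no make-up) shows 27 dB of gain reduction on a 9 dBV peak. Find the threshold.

-21 dBV

Gain reduction = 9 − (-18) = 27 dB; output overshoot = GR / (R − 1) = 27 / 9 = 3 dB.
Threshold = output − output overshoot = -18 − 3 = -21 dBV.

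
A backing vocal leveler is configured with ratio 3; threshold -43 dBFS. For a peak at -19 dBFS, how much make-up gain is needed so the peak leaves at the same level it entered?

The peak compresses to -43 + 24/3 = -35 dBFS.
To reach -19 dBFS requires -19 − (-35) = 16 dB of make-up.

16 dB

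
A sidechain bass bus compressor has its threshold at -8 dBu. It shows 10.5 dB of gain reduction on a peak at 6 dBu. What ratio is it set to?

4:1

Input overshoot = 6 − (-8) = 14 dB.
Output overshoot = 14 − 10.5 = 3.5 dB.
Ratio = input overshoot / output overshoot = 14 / 3.5 = 4.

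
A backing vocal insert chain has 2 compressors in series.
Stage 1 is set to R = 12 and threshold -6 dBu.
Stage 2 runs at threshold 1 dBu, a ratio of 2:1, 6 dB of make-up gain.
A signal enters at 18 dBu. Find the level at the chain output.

2 dBu

Stage 1: 18 dBu is 24 dB over -6 dBu; at 12:1 that becomes 2 dB over, giving -4 dBu.
Stage 2: below threshold (-4 ≤ 1); passes unchanged; make-up brings it to 2 dBu.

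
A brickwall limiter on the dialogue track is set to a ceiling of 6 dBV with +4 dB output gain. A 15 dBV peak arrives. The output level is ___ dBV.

A brickwall limiter is an ∞:1 compressor: any input above the ceiling is clamped to 6 dBV.
Output gain then adds 4 dB: 6 + 4 = 10 dBV.

10 dBV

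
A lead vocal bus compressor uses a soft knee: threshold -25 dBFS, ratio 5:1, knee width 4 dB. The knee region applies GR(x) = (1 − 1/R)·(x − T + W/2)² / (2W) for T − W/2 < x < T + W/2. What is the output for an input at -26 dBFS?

x − T + W/2 = -26 − (-25) + 2 = 1.
GR = (1 − 1/5) × 1² / 8 = 0.8 × 1 / 8 = 0.1 dB.
Output = -26 − 0.1 = -26.1 dBFS.

-26.1 dBFS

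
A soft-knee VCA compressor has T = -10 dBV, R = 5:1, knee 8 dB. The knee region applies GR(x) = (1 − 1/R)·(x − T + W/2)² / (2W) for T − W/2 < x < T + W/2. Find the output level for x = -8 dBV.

x − T + W/2 = -8 − (-10) + 4 = 6.
GR = (1 − 1/5) × 6² / 16 = 0.8 × 36 / 16 = 1.8 dB.
Output = -8 − 1.8 = -9.8 dBV.

-9.8 dBV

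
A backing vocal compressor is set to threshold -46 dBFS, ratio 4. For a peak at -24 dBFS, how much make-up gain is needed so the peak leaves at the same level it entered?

The peak compresses to -46 + 22/4 = -40.5 dBFS.
To reach -24 dBFS requires -24 − (-40.5) = 16.5 dB of make-up.

16.5 dB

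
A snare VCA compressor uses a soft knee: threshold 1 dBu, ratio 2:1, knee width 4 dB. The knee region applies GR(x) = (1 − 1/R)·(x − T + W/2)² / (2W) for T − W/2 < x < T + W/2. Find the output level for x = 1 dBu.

0.75 dBu

x − T + W/2 = 1 − 1 + 2 = 2.
GR = (1 − 1/2) × 2² / 8 = 0.5 × 4 / 8 = 0.25 dB.
Output = 1 − 0.25 = 0.75 dBu.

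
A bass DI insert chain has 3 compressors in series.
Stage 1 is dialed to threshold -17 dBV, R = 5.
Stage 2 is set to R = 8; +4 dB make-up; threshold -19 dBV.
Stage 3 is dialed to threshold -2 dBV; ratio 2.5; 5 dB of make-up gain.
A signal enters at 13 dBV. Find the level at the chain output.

-9 dBV

Stage 1: 30 dB above -17 dBV, reduced 5:1 to 6 dB above → -11 dBV.
Stage 2: 8 dB above -19 dBV, reduced 8:1 to 1 dB above → -18 dBV; +4 dB make-up → -14 dBV.
Stage 3: -14 dBV ≤ -2 dBV, so stage 3 doesn't engage; make-up brings it to -9 dBV.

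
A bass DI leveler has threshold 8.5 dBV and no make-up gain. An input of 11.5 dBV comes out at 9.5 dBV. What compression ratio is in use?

Input overshoot = 11.5 − 8.5 = 3 dB; output overshoot = 9.5 − 8.5 = 1 dB.
Ratio = 3 / 1 = 3.

3:1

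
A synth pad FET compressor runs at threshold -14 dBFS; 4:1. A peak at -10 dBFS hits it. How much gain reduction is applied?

Overshoot = -10 − (-14) = 4 dB.
A 4:1 ratio leaves 1 dB of that excess.
So the signal is attenuated by 4 − 1 = 3 dB.

3 dB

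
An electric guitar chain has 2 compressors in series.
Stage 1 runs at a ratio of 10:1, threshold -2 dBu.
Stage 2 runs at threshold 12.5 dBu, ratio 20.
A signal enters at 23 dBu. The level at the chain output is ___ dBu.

Stage 1: 25 dB above -2 dBu, reduced 10:1 to 2.5 dB above → 0.5 dBu.
Stage 2: below threshold (0.5 ≤ 12.5); passes unchanged; output 0.5 dBu.

0.5 dBu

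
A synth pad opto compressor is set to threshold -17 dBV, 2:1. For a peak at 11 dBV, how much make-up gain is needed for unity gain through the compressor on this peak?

Without make-up, output = threshold + overshoot/2 = -17 + 14 = -3 dBV.
Gap to target: 14 dB.

14 dB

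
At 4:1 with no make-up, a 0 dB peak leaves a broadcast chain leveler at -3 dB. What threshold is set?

-4 dB

Input is 4 dB above T (since output overshoot × R = input overshoot: (-3 − T)·4 = 0 − T gives T = -4 dB).
Check: -4 + (0 − (-4))/4 = -4 + 1 = -3 dB. ✓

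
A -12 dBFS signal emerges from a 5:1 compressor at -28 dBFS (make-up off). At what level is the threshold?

Let T be the threshold. Output overshoot = (input overshoot)/R, so -28 − T = (-12 − T)/5.
5·(-28 − T) = -12 − T → 4·T = -140 − (-12) = -128.
T = -128/4 = -32 dBFS.

-32 dBFS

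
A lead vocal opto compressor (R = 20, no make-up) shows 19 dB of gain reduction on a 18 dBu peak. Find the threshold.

Input is 20 dB above T (since output overshoot × R = input overshoot: (-1 − T)·20 = 18 − T gives T = -2 dBu).
Check: -2 + (18 − (-2))/20 = -2 + 1 = -1 dBu. ✓

-2 dBu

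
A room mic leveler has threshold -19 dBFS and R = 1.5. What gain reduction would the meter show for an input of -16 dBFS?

1 dB

The signal is 3 dB above threshold.
After 1.5:1 compression the overshoot becomes 3/1.5 = 2 dB.
So the signal is attenuated by 3 − 2 = 1 dB.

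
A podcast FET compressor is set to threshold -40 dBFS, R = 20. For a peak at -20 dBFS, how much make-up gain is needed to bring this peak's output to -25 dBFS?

Overshoot 20 dB → 20/20 = 1 dB after compression, so the compressed level is -40 + 1 = -39 dBFS.
Make-up = target − compressed = -25 − (-39) = 14 dB.

14 dB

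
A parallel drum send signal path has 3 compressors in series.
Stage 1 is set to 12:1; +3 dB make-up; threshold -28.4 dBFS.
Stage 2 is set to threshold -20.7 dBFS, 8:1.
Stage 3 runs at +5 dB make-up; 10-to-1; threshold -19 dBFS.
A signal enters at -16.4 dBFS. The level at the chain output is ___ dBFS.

-19.4 dBFS

Stage 1: overshoot 12 dB → 12/12 = 1 dB → -27.4 dBFS; +3 dB make-up → -24.4 dBFS.
Stage 2: below threshold (-24.4 ≤ -20.7); passes unchanged; output -24.4 dBFS.
Stage 3: -24.4 dBFS is at or below the -19 dBFS threshold — no compression; make-up brings it to -19.4 dBFS.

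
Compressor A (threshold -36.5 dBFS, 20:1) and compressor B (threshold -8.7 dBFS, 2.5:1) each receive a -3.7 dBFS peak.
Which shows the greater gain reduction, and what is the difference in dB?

A, by 28.16 dB

A: 32.8 dB over, compressed to 1.64 dB over, so 31.16 dB of GR.
B: 5 dB over, compressed to 2 dB over, so 3 dB of GR.
A reduces 28.16 dB more.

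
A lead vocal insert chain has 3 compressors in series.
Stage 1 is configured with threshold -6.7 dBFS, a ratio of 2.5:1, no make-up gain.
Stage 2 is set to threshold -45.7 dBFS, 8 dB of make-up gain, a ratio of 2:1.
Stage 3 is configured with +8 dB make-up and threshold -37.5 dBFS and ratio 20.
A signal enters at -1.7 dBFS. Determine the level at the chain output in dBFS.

-28.485 dBFS

Stage 1: overshoot 5 dB → 5/2.5 = 2 dB → -4.7 dBFS.
Stage 2: 41 dB above -45.7 dBFS, reduced 2:1 to 20.5 dB above → -25.2 dBFS; +8 dB make-up → -17.2 dBFS.
Stage 3: -17.2 dBFS is 20.3 dB over -37.5 dBFS; at 20:1 that becomes 1.015 dB over, giving -36.485 dBFS; +8 dB make-up → -28.485 dBFS.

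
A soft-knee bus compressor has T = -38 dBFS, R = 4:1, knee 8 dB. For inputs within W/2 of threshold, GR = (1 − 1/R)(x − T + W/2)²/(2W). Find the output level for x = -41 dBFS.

-41.046875 dBFS

x − T + W/2 = -41 − (-38) + 4 = 1.
GR = (1 − 1/4) × 1² / 16 = 0.75 × 1 / 16 = 0.046875 dB.
Output = -41 − 0.046875 = -41.046875 dBFS.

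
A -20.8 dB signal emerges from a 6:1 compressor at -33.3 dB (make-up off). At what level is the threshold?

Input is 15 dB above T (since output overshoot × R = input overshoot: (-33.3 − T)·6 = -20.8 − T gives T = -35.8 dB).
Check: -35.8 + (-20.8 − (-35.8))/6 = -35.8 + 2.5 = -33.3 dB. ✓

-35.8 dB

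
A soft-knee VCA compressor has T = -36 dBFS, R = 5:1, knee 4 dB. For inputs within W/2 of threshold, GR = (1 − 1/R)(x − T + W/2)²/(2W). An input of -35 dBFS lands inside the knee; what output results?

x − T + W/2 = -35 − (-36) + 2 = 3.
GR = (1 − 1/5) × 3² / 8 = 0.8 × 9 / 8 = 0.9 dB.
Output = -35 − 0.9 = -35.9 dBFS.

-35.9 dBFS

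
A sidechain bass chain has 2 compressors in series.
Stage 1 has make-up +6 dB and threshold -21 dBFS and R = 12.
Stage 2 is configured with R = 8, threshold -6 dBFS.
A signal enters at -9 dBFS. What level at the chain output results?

-14 dBFS

Stage 1: overshoot 12 dB → 12/12 = 1 dB → -20 dBFS; +6 dB make-up → -14 dBFS.
Stage 2: -14 dBFS is at or below the -6 dBFS threshold — no compression; output -14 dBFS.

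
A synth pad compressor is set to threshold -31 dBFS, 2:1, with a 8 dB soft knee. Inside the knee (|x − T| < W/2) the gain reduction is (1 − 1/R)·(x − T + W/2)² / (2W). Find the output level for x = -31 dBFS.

x − T + W/2 = -31 − (-31) + 4 = 4.
GR = (1 − 1/2) × 4² / 16 = 0.5 × 16 / 16 = 0.5 dB.
Output = -31 − 0.5 = -31.5 dBFS.

-31.5 dBFS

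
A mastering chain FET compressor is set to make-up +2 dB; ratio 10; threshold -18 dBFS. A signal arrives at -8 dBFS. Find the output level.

Overshoot: -8 − (-18) = 10 dB.
10:1 compression reduces that to 10/10 = 1 dB over.
Output = -18 + 1 = -17 dBFS; make-up adds 2 dB, giving -15 dBFS.

-15 dBFS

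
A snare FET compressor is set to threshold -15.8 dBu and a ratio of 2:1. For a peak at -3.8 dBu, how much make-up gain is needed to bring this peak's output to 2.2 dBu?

12 dB

The peak compresses to -15.8 + 12/2 = -9.8 dBu.
To reach 2.2 dBu requires 2.2 − (-9.8) = 12 dB of make-up.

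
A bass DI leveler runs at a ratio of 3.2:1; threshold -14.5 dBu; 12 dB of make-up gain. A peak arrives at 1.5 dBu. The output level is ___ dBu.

2.5 dBu

1.5 dBu sits 16 dB over threshold.
At 3.2:1 the overshoot is divided by 3.2, leaving 5 dB above threshold.
So the level is -14.5 + 5 = -9.5 dBu; make-up adds 12 dB, giving 2.5 dBu.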